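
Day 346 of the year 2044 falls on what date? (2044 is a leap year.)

Jan has 31 days (346 − 31 = 315 remain).
Feb has 29 days (315 − 29 = 286 remain).
Mar has 31 days (286 − 31 = 255 remain).
Apr has 30 days (255 − 30 = 225 remain).
May has 31 days (225 − 31 = 194 remain).
Jun has 30 days (194 − 30 = 164 remain).
Jul has 31 days (164 − 31 = 133 remain).
Aug has 31 days (133 − 31 = 102 remain).
Sep has 30 days (102 − 30 = 72 remain).
Oct has 31 days (72 − 31 = 41 remain).
Nov has 30 days (41 − 30 = 11 remain).
11 into Dec → Dec 11.

Dec 11, 2044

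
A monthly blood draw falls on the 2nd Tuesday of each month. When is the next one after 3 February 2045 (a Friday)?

14 February 2045

February 2045 starts on a Wednesday; its first Tuesday is the 7th, so the 2nd Tuesday is the 14th — 14 February 2045.
14 February 2045 is after 3 February 2045, so that is the next one.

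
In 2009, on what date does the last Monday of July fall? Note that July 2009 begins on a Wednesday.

2009-07-27

July 2009 begins on a Wednesday, so the first Monday is July 6 (5 days later).
July 2009 has 31 days. Adding weeks: 6, 13, 20, 27 — the last one ≤ 31 is the 27th.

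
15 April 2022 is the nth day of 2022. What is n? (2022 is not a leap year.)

Days in months before April: 31 + 28 + 31 = 90.
Plus 15 days into April → day 105.

105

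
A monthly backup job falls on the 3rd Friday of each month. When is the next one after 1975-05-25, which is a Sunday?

1975-06-20

May 1975 starts on a Thursday; its first Friday is the 2nd, so the 3rd Friday is the 16th — 1975-05-16.
That is not after 1975-05-25, so look at June 1975.
June 1975 starts on a Sunday; its first Friday is the 6th, so the 3rd Friday is the 20th — 1975-06-20.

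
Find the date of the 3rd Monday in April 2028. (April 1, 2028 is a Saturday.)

17 April 2028

April 2028 begins on a Saturday, so the first Monday is April 3 (2 days later).
The 3rd Monday is 2 weeks later: 3 + 14 = 17.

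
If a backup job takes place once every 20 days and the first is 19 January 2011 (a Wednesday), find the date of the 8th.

The 8th occurrence is 7 intervals after the first: 7 × 20 = 140 days after 19 January 2011.
January has 31 days — 12 days to the end of January leaves 128.
February has 28 days (100 left).
March has 31 days (69 left).
April has 30 days (39 left).
May has 31 days (8 left).
8 days into June → 8 June 2011.

8 June 2011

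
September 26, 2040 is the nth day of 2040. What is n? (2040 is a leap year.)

Days in months before September: 31 + 29 + 31 + 30 + 31 + 30 + 31 + 31 = 244.
Plus 26 days into September → day 270.

270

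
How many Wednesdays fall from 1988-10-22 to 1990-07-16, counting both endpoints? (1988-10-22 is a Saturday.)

1988-10-22 is a Saturday; the first Wednesday on or after it is 1988-10-26 (4 days later).
From 1988-10-26 to 1990-07-16: 66 + 365 + 197 = 628 days (rest of 1988, 1989, to 1990-07-16 in 1990).
628 ÷ 7 = 89 full weeks with remainder 5, so 89 more Wednesdays after the first → 90.

90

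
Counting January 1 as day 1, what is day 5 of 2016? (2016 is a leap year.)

Jan 5, 2016

5 into Jan → Jan 5.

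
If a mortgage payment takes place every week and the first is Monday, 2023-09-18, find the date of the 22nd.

2024-02-12

The 22nd occurrence is 21 intervals after the first: 21 × 7 = 147 days after 2023-09-18.
September has 30 days — 12 days to the end of September leaves 135.
October has 31 days (104 left).
November has 30 days (74 left).
December has 31 days (43 left).
January has 31 days (12 left).
12 days into February → 2024-02-12.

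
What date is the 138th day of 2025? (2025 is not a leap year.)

January has 31 days (138 − 31 = 107 remain).
February has 28 days (107 − 28 = 79 remain).
March has 31 days (79 − 31 = 48 remain).
April has 30 days (48 − 30 = 18 remain).
18 into May → May 18.

18 May 2025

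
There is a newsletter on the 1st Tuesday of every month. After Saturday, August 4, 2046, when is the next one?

August 2046 starts on a Wednesday, so its 1st Tuesday is August 7, 2046 (6 days in).
August 7, 2046 is after August 4, 2046, so that is the next one.

August 7, 2046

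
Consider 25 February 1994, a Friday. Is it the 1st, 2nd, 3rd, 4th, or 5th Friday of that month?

Day 25 falls in week ⌈25/7⌉ of the month.
Days 1–7 hold the 1st Friday, 8–14 the 2nd, 15–21 the 3rd, 22–28 the 4th, 29–31 the 5th.
25 is in the range for the 4th.

4th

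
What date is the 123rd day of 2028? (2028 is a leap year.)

May 2, 2028

January has 31 days (123 − 31 = 92 remain).
February has 29 days (92 − 29 = 63 remain).
March has 31 days (63 − 31 = 32 remain).
April has 30 days (32 − 30 = 2 remain).
2 into May → May 2.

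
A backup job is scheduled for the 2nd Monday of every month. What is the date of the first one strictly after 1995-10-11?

1995-11-13

October 1995 starts on a Sunday; its first Monday is the 2nd, so the 2nd Monday is the 9th — 1995-10-09.
That is not after 1995-10-11, so look at November 1995.
November 1995 starts on a Wednesday; its first Monday is the 6th, so the 2nd Monday is the 13th — 1995-11-13.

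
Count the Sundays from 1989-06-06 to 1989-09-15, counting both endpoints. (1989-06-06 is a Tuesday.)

14

1989-06-06 is a Tuesday; the first Sunday on or after it is 1989-06-11 (5 days later).
From 1989-06-11 to 1989-09-15: 19 + 31 + 31 + 15 = 96 days (rest of June, July, August, September).
96 ÷ 7 = 13 full weeks with remainder 5, so 13 more Sundays after the first → 14.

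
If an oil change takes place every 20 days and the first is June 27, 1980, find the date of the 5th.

September 15, 1980

The 5th occurrence is 4 intervals after the first: 4 × 20 = 80 days after June 27, 1980.
June has 30 days — 3 days to the end of June leaves 77.
July has 31 days (46 left).
August has 31 days (15 left).
15 days into September → September 15, 1980.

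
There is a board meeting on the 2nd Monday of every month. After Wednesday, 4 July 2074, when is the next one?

9 July 2074

July 2074 starts on a Sunday; its first Monday is the 2nd, so the 2nd Monday is the 9th — 9 July 2074.
9 July 2074 is after 4 July 2074, so that is the next one.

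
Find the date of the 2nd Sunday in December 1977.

11 December 1977

The first Sunday of December 1977 is December 4.
The 2nd Sunday is 1 weeks later: 4 + 7 = 11.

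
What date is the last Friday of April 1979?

27 April 1979

April 1979 begins on a Sunday, so the first Friday is April 6 (5 days later).
April 1979 has 30 days. Adding weeks: 6, 13, 20, 27 — the last one ≤ 30 is the 27th.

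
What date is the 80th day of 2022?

March 21, 2022

January has 31 days (80 − 31 = 49 remain).
February has 28 days (49 − 28 = 21 remain).
21 into March → March 21.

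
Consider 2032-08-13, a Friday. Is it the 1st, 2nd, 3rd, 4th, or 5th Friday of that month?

2nd

Day 13 falls in week ⌈13/7⌉ of the month.
Days 1–7 hold the 1st Friday, 8–14 the 2nd, 15–21 the 3rd, 22–28 the 4th, 29–31 the 5th.
13 is in the range for the 2nd.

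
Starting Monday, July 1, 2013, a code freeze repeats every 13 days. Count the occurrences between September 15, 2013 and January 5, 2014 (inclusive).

9

Occurrences land 13·i days after July 1, 2013 for i = 0, 1, 2, …
September 15, 2013 is 76 days after the start; 76 ÷ 13 = 5 remainder 11; since the remainder is 11, round up to i = 6. First occurrence in the window: #7 on September 17, 2013 (6×13 = 78 days in).
January 5, 2014 is 188 days after the start; 188 ÷ 13 = 14 remainder 6. Last occurrence in the window: #15 on December 30, 2013.
Occurrences #7 through #15: 9 in total.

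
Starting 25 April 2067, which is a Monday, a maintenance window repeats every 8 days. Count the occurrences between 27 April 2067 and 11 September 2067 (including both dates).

Occurrences land 8·i days after 25 April 2067 for i = 0, 1, 2, …
27 April 2067 is 2 days after the start; 2 ÷ 8 = 0 remainder 2; since the remainder is 2, round up to i = 1. First occurrence in the window: #2 on 3 May 2067 (1×8 = 8 days in).
11 September 2067 is 139 days after the start; 139 ÷ 8 = 17 remainder 3. Last occurrence in the window: #18 on 8 September 2067.
Occurrences #2 through #18: 17 in total.

17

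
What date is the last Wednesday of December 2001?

26 December 2001

December 2001 begins on a Saturday, so the first Wednesday is December 5 (4 days later).
December 2001 has 31 days. Adding weeks: 5, 12, 19, 26 — the last one ≤ 31 is the 26th.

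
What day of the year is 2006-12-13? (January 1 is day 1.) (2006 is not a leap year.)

347

Days in months before December: 31 + 28 + 31 + 30 + 31 + 30 + 31 + 31 + 30 + 31 + 30 = 334.
Plus 13 days into December → day 347.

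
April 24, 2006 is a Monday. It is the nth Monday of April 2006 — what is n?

4th

Day 24 falls in week ⌈24/7⌉ of the month.
Days 1–7 hold the 1st Monday, 8–14 the 2nd, 15–21 the 3rd, 22–28 the 4th, 29–31 the 5th.
24 is in the range for the 4th.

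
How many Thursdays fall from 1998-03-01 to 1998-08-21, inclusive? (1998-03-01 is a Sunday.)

25

1998-03-01 is a Sunday; the first Thursday on or after it is 1998-03-05 (4 days later).
From 1998-03-05 to 1998-08-21: 26 + 30 + 31 + 30 + 31 + 21 = 169 days (rest of March, April, May, June, July, August).
169 ÷ 7 = 24 full weeks with remainder 1, so 24 more Thursdays after the first → 25.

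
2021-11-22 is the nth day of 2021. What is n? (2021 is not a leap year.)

Days in months before November: 31 + 28 + 31 + 30 + 31 + 30 + 31 + 31 + 30 + 31 = 304.
Plus 22 days into November → day 326.

326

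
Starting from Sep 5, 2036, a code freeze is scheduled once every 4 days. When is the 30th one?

Dec 30, 2036

The 30th occurrence is 29 intervals after the first: 29 × 4 = 116 days after Sep 5, 2036.
Sep has 30 days — 25 days to the end of Sep leaves 91.
Oct has 31 days (60 left).
Nov has 30 days (30 left).
30 days into Dec → Dec 30, 2036.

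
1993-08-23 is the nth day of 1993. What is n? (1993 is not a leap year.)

235

Days in months before August: 31 + 28 + 31 + 30 + 31 + 30 + 31 = 212.
Plus 23 days into August → day 235.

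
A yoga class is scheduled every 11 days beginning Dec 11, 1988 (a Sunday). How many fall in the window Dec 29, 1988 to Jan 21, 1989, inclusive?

Occurrences land 11·i days after Dec 11, 1988 for i = 0, 1, 2, …
Dec 29, 1988 is 18 days after the start; 18 ÷ 11 = 1 remainder 7; since the remainder is 7, round up to i = 2. First occurrence in the window: #3 on Jan 2, 1989 (2×11 = 22 days in).
Jan 21, 1989 is 41 days after the start; 41 ÷ 11 = 3 remainder 8. Last occurrence in the window: #4 on Jan 13, 1989.
Occurrences #3 through #4: 2 in total.

2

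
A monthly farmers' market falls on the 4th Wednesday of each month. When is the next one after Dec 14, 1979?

Dec 26, 1979

Dec 1979 starts on a Saturday; its first Wednesday is the 5th, so the 4th Wednesday is the 26th — Dec 26, 1979.
Dec 26, 1979 is after Dec 14, 1979, so that is the next one.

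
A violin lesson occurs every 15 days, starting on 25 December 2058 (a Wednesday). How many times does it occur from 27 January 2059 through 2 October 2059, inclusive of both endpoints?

16

Occurrences land 15·i days after 25 December 2058 for i = 0, 1, 2, …
27 January 2059 is 33 days after the start; 33 ÷ 15 = 2 remainder 3; since the remainder is 3, round up to i = 3. First occurrence in the window: #4 on 8 February 2059 (3×15 = 45 days in).
2 October 2059 is 281 days after the start; 281 ÷ 15 = 18 remainder 11. Last occurrence in the window: #19 on 21 September 2059.
Occurrences #4 through #19: 16 in total.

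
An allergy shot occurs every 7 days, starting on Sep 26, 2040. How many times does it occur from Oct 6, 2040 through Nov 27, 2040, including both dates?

Occurrences land 7·i days after Sep 26, 2040 for i = 0, 1, 2, …
Oct 6, 2040 is 10 days after the start; 10 ÷ 7 = 1 remainder 3; since the remainder is 3, round up to i = 2. First occurrence in the window: #3 on Oct 10, 2040 (2×7 = 14 days in).
Nov 27, 2040 is 62 days after the start; 62 ÷ 7 = 8 remainder 6. Last occurrence in the window: #9 on Nov 21, 2040.
Occurrences #3 through #9: 7 in total.

7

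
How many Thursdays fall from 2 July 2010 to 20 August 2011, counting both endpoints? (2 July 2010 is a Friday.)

59

2 July 2010 is a Friday; the first Thursday on or after it is 8 July 2010 (6 days later).
From 8 July 2010 to 20 August 2011: 176 + 232 = 408 days (rest of 2010, to 20 August 2011 in 2011).
408 ÷ 7 = 58 full weeks with remainder 2, so 58 more Thursdays after the first → 59.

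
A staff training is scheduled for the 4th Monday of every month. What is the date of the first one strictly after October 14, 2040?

October 22, 2040

October 2040 starts on a Monday; its first Monday is the 1st, so the 4th Monday is the 22nd — October 22, 2040.
October 22, 2040 is after October 14, 2040, so that is the next one.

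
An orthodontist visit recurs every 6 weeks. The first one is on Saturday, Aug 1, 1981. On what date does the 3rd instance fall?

The 3rd occurrence is 2 intervals after the first: 2 × 42 = 84 days after Aug 1, 1981.
Aug has 31 days — 30 days to the end of Aug leaves 54.
Sep has 30 days (24 left).
24 days into Oct → Oct 24, 1981.

Oct 24, 1981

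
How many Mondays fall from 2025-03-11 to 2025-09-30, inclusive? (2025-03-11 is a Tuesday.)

29

2025-03-11 is a Tuesday; the first Monday on or after it is 2025-03-17 (6 days later).
From 2025-03-17 to 2025-09-30: 14 + 30 + 31 + 30 + 31 + 31 + 30 = 197 days (rest of March, April, May, June, July, August, September).
197 ÷ 7 = 28 full weeks with remainder 1, so 28 more Mondays after the first → 29.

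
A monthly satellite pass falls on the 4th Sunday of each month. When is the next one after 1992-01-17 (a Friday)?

January 1992 starts on a Wednesday; its first Sunday is the 5th, so the 4th Sunday is the 26th — 1992-01-26.
1992-01-26 is after 1992-01-17, so that is the next one.

1992-01-26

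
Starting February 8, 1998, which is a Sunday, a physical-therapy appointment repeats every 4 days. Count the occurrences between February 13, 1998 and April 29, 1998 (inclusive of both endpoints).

19

Occurrences land 4·i days after February 8, 1998 for i = 0, 1, 2, …
February 13, 1998 is 5 days after the start; 5 ÷ 4 = 1 remainder 1; since the remainder is 1, round up to i = 2. First occurrence in the window: #3 on February 16, 1998 (2×4 = 8 days in).
April 29, 1998 is 80 days after the start; 80 ÷ 4 = 20 remainder 0. Last occurrence in the window: #21 on April 29, 1998.
Occurrences #3 through #21: 19 in total.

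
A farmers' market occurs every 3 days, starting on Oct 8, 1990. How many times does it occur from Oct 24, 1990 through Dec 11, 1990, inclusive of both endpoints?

16

Occurrences land 3·i days after Oct 8, 1990 for i = 0, 1, 2, …
Oct 24, 1990 is 16 days after the start; 16 ÷ 3 = 5 remainder 1; since the remainder is 1, round up to i = 6. First occurrence in the window: #7 on Oct 26, 1990 (6×3 = 18 days in).
Dec 11, 1990 is 64 days after the start; 64 ÷ 3 = 21 remainder 1. Last occurrence in the window: #22 on Dec 10, 1990.
Occurrences #7 through #22: 16 in total.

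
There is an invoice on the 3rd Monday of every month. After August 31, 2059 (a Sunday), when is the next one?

August 2059 starts on a Friday; its first Monday is the 4th, so the 3rd Monday is the 18th — August 18, 2059.
That is not after August 31, 2059, so look at September 2059.
September 2059 starts on a Monday; its first Monday is the 1st, so the 3rd Monday is the 15th — September 15, 2059.

September 15, 2059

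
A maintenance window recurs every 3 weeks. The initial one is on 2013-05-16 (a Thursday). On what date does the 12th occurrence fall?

2014-01-02

The 12th occurrence is 11 intervals after the first: 11 × 21 = 231 days after 2013-05-16.
May has 31 days — 15 days to the end of May leaves 216.
June has 30 days (186 left).
July has 31 days (155 left).
August has 31 days (124 left).
September has 30 days (94 left).
October has 31 days (63 left).
November has 30 days (33 left).
December has 31 days (2 left).
2 days into January → 2014-01-02.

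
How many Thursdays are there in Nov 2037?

4

Nov 1, 2037 is a Sunday; the first Thursday on or after it is Nov 5, 2037 (4 days later).
From Nov 5, 2037 to Nov 30, 2037 is 30 − 5 = 25 days.
25 ÷ 7 = 3 full weeks with remainder 4, so 3 more Thursdays after the first → 4.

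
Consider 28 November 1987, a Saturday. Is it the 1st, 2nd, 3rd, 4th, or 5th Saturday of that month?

Day 28 falls in week ⌈28/7⌉ of the month.
Days 1–7 hold the 1st Saturday, 8–14 the 2nd, 15–21 the 3rd, 22–28 the 4th, 29–31 the 5th.
28 is in the range for the 4th.

4th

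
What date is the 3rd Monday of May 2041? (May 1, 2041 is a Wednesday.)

May 2041 begins on a Wednesday, so the first Monday is May 6 (5 days later).
The 3rd Monday is 2 weeks later: 6 + 14 = 20.

20 May 2041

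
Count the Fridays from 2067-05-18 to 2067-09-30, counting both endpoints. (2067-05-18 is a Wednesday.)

2067-05-18 is a Wednesday; the first Friday on or after it is 2067-05-20 (2 days later).
From 2067-05-20 to 2067-09-30: 11 + 30 + 31 + 31 + 30 = 133 days (rest of May, June, July, August, September).
133 ÷ 7 = 19 full weeks with remainder 0, so 19 more Fridays after the first → 20.

20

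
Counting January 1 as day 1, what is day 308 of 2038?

4 November 2038

January has 31 days (308 − 31 = 277 remain).
February has 28 days (277 − 28 = 249 remain).
March has 31 days (249 − 31 = 218 remain).
April has 30 days (218 − 30 = 188 remain).
May has 31 days (188 − 31 = 157 remain).
June has 30 days (157 − 30 = 127 remain).
July has 31 days (127 − 31 = 96 remain).
August has 31 days (96 − 31 = 65 remain).
September has 30 days (65 − 30 = 35 remain).
October has 31 days (35 − 31 = 4 remain).
4 into November → November 4.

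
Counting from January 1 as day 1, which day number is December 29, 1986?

363

Days in months before December: 31 + 28 + 31 + 30 + 31 + 30 + 31 + 31 + 30 + 31 + 30 = 334.
Plus 29 days into December → day 363.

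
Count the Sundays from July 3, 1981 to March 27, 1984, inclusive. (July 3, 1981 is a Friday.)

July 3, 1981 is a Friday; the first Sunday on or after it is July 5, 1981 (2 days later).
From July 5, 1981 to March 27, 1984: 179 + 365 + 365 + 87 = 996 days (rest of 1981, 1982, 1983, to March 27, 1984 in 1984).
996 ÷ 7 = 142 full weeks with remainder 2, so 142 more Sundays after the first → 143.

143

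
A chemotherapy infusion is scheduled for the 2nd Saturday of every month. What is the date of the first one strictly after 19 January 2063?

10 February 2063

January 2063 starts on a Monday; its first Saturday is the 6th, so the 2nd Saturday is the 13th — 13 January 2063.
That is not after 19 January 2063, so look at February 2063.
February 2063 starts on a Thursday; its first Saturday is the 3rd, so the 2nd Saturday is the 10th — 10 February 2063.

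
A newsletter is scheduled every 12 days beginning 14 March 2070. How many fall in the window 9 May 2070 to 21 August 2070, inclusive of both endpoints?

9

Occurrences land 12·i days after 14 March 2070 for i = 0, 1, 2, …
9 May 2070 is 56 days after the start; 56 ÷ 12 = 4 remainder 8; since the remainder is 8, round up to i = 5. First occurrence in the window: #6 on 13 May 2070 (5×12 = 60 days in).
21 August 2070 is 160 days after the start; 160 ÷ 12 = 13 remainder 4. Last occurrence in the window: #14 on 17 August 2070.
Occurrences #6 through #14: 9 in total.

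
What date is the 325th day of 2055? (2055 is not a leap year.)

21 November 2055

January has 31 days (325 − 31 = 294 remain).
February has 28 days (294 − 28 = 266 remain).
March has 31 days (266 − 31 = 235 remain).
April has 30 days (235 − 30 = 205 remain).
May has 31 days (205 − 31 = 174 remain).
June has 30 days (174 − 30 = 144 remain).
July has 31 days (144 − 31 = 113 remain).
August has 31 days (113 − 31 = 82 remain).
September has 30 days (82 − 30 = 52 remain).
October has 31 days (52 − 31 = 21 remain).
21 into November → November 21.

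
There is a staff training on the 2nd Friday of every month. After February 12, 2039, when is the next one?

March 11, 2039

February 2039 starts on a Tuesday; its first Friday is the 4th, so the 2nd Friday is the 11th — February 11, 2039.
That is not after February 12, 2039, so look at March 2039.
March 2039 starts on a Tuesday; its first Friday is the 4th, so the 2nd Friday is the 11th — March 11, 2039.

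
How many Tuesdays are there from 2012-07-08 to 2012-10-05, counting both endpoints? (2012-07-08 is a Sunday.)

2012-07-08 is a Sunday; the first Tuesday on or after it is 2012-07-10 (2 days later).
From 2012-07-10 to 2012-10-05: 21 + 31 + 30 + 5 = 87 days (rest of July, August, September, October).
87 ÷ 7 = 12 full weeks with remainder 3, so 12 more Tuesdays after the first → 13.

13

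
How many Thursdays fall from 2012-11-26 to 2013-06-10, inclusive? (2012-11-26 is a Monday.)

28

2012-11-26 is a Monday; the first Thursday on or after it is 2012-11-29 (3 days later).
From 2012-11-29 to 2013-06-10: 1 + 31 + 31 + 28 + 31 + 30 + 31 + 10 = 193 days (rest of November, December, January, February, March, April, May, June).
193 ÷ 7 = 27 full weeks with remainder 4, so 27 more Thursdays after the first → 28.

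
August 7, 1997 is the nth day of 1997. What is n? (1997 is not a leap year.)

Days in months before August: 31 + 28 + 31 + 30 + 31 + 30 + 31 = 212.
Plus 7 days into August → day 219.

219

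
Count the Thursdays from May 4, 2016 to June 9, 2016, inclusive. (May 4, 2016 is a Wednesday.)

May 4, 2016 is a Wednesday; the first Thursday on or after it is May 5, 2016 (1 day later).
From May 5, 2016 to June 9, 2016: 26 + 9 = 35 days (rest of May, June).
35 ÷ 7 = 5 full weeks with remainder 0, so 5 more Thursdays after the first → 6.

6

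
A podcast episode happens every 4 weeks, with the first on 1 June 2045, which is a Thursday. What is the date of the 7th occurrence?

The 7th occurrence is 6 intervals after the first: 6 × 28 = 168 days after 1 June 2045.
June has 30 days — 29 days to the end of June leaves 139.
July has 31 days (108 left).
August has 31 days (77 left).
September has 30 days (47 left).
October has 31 days (16 left).
16 days into November → 16 November 2045.

16 November 2045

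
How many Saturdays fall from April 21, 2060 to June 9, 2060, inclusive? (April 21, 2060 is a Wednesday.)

7

April 21, 2060 is a Wednesday; the first Saturday on or after it is April 24, 2060 (3 days later).
From April 24, 2060 to June 9, 2060: 6 + 31 + 9 = 46 days (rest of April, May, June).
46 ÷ 7 = 6 full weeks with remainder 4, so 6 more Saturdays after the first → 7.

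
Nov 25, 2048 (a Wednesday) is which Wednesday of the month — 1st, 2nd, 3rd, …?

Day 25 falls in week ⌈25/7⌉ of the month.
Days 1–7 hold the 1st Wednesday, 8–14 the 2nd, 15–21 the 3rd, 22–28 the 4th, 29–31 the 5th.
25 is in the range for the 4th.

4th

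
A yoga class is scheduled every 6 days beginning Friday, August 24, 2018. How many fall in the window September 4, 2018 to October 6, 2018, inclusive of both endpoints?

Occurrences land 6·i days after August 24, 2018 for i = 0, 1, 2, …
September 4, 2018 is 11 days after the start; 11 ÷ 6 = 1 remainder 5; since the remainder is 5, round up to i = 2. First occurrence in the window: #3 on September 5, 2018 (2×6 = 12 days in).
October 6, 2018 is 43 days after the start; 43 ÷ 6 = 7 remainder 1. Last occurrence in the window: #8 on October 5, 2018.
Occurrences #3 through #8: 6 in total.

6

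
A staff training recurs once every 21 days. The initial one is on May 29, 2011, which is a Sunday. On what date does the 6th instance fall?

Sep 11, 2011

The 6th occurrence is 5 intervals after the first: 5 × 21 = 105 days after May 29, 2011.
May has 31 days — 2 days to the end of May leaves 103.
Jun has 30 days (73 left).
Jul has 31 days (42 left).
Aug has 31 days (11 left).
11 days into Sep → Sep 11, 2011.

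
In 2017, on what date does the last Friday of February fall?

February 2017 begins on a Wednesday, so the first Friday is February 3 (2 days later).
February 2017 has 28 days. Adding weeks: 3, 10, 17, 24 — the last one ≤ 28 is the 24th.

24 February 2017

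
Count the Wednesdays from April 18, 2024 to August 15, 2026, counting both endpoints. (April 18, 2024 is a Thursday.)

April 18, 2024 is a Thursday; the first Wednesday on or after it is April 24, 2024 (6 days later).
From April 24, 2024 to August 15, 2026: 251 + 365 + 227 = 843 days (rest of 2024, 2025, to August 15, 2026 in 2026).
843 ÷ 7 = 120 full weeks with remainder 3, so 120 more Wednesdays after the first → 121.

121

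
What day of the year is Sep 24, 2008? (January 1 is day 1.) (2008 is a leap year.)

268

Days in months before Sep: 31 + 29 + 31 + 30 + 31 + 30 + 31 + 31 = 244.
Plus 24 days into Sep → day 268.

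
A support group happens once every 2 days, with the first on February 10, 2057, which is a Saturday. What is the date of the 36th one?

April 21, 2057

The 36th occurrence is 35 intervals after the first: 35 × 2 = 70 days after February 10, 2057.
February has 28 days — 18 days to the end of February leaves 52.
March has 31 days (21 left).
21 days into April → April 21, 2057.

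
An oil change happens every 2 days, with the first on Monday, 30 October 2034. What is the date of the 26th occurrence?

19 December 2034

The 26th occurrence is 25 intervals after the first: 25 × 2 = 50 days after 30 October 2034.
October has 31 days — 1 day to the end of October leaves 49.
November has 30 days (19 left).
19 days into December → 19 December 2034.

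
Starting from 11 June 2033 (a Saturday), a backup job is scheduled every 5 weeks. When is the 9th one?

The 9th occurrence is 8 intervals after the first: 8 × 35 = 280 days after 11 June 2033.
June has 30 days — 19 days to the end of June leaves 261.
July has 31 days (230 left).
August has 31 days (199 left).
September has 30 days (169 left).
October has 31 days (138 left).
November has 30 days (108 left).
December has 31 days (77 left).
January has 31 days (46 left).
February has 28 days (18 left).
18 days into March → 18 March 2034.

18 March 2034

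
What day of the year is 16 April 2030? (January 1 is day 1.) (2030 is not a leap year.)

Days in months before April: 31 + 28 + 31 = 90.
Plus 16 days into April → day 106.

106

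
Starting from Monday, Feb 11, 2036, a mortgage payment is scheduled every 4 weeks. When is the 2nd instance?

Mar 10, 2036

The 2nd occurrence is 1 interval after the first: 1 × 28 = 28 days after Feb 11, 2036.
Feb has 29 days — 18 days to the end of Feb leaves 10.
10 days into Mar → Mar 10, 2036.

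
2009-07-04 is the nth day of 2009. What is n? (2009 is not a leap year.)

Days in months before July: 31 + 28 + 31 + 30 + 31 + 30 = 181.
Plus 4 days into July → day 185.

185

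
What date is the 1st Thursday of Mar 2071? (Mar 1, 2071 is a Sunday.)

Mar 2071 begins on a Sunday, so the first Thursday is Mar 5 (4 days later).

Mar 5, 2071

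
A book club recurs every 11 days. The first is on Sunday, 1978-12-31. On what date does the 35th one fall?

1980-01-09

The 35th occurrence is 34 intervals after the first: 34 × 11 = 374 days after 1978-12-31.
December has 31 days — 0 days to the end of December leaves 374.
January has 31 days (343 left).
February has 28 days (315 left).
March has 31 days (284 left).
April has 30 days (254 left).
May has 31 days (223 left).
June has 30 days (193 left).
July has 31 days (162 left).
August has 31 days (131 left).
September has 30 days (101 left).
October has 31 days (70 left).
November has 30 days (40 left).
December has 31 days (9 left).
9 days into January → 1980-01-09.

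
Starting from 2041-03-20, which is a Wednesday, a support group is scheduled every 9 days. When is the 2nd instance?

2041-03-29

The 2nd occurrence is 1 interval after the first: 1 × 9 = 9 days after 2041-03-20.
9 days later is 2041-03-29.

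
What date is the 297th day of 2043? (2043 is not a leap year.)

January has 31 days (297 − 31 = 266 remain).
February has 28 days (266 − 28 = 238 remain).
March has 31 days (238 − 31 = 207 remain).
April has 30 days (207 − 30 = 177 remain).
May has 31 days (177 − 31 = 146 remain).
June has 30 days (146 − 30 = 116 remain).
July has 31 days (116 − 31 = 85 remain).
August has 31 days (85 − 31 = 54 remain).
September has 30 days (54 − 30 = 24 remain).
24 into October → October 24.

24 October 2043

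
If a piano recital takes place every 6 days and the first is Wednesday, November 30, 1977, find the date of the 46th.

August 27, 1978

The 46th occurrence is 45 intervals after the first: 45 × 6 = 270 days after November 30, 1977.
November has 30 days — 0 days to the end of November leaves 270.
December has 31 days (239 left).
January has 31 days (208 left).
February has 28 days (180 left).
March has 31 days (149 left).
April has 30 days (119 left).
May has 31 days (88 left).
June has 30 days (58 left).
July has 31 days (27 left).
27 days into August → August 27, 1978.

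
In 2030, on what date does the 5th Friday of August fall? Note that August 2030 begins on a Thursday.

August 2030 begins on a Thursday, so the first Friday is August 2 (1 day later).
The 5th Friday is 4 weeks later: 2 + 28 = 30.

August 30, 2030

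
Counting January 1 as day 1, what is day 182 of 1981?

Jul 1, 1981

Jan has 31 days (182 − 31 = 151 remain).
Feb has 28 days (151 − 28 = 123 remain).
Mar has 31 days (123 − 31 = 92 remain).
Apr has 30 days (92 − 30 = 62 remain).
May has 31 days (62 − 31 = 31 remain).
Jun has 30 days (31 − 30 = 1 remain).
1 into Jul → Jul 1.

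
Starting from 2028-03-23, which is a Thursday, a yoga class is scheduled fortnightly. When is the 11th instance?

The 11th occurrence is 10 intervals after the first: 10 × 14 = 140 days after 2028-03-23.
March has 31 days — 8 days to the end of March leaves 132.
April has 30 days (102 left).
May has 31 days (71 left).
June has 30 days (41 left).
July has 31 days (10 left).
10 days into August → 2028-08-10.

2028-08-10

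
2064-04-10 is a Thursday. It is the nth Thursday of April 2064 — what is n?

2nd

Day 10 falls in week ⌈10/7⌉ of the month.
Days 1–7 hold the 1st Thursday, 8–14 the 2nd, 15–21 the 3rd, 22–28 the 4th, 29–31 the 5th.
10 is in the range for the 2nd.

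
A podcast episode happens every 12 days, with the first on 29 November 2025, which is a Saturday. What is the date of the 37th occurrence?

The 37th occurrence is 36 intervals after the first: 36 × 12 = 432 days after 29 November 2025.
November has 30 days — 1 day to the end of November leaves 431.
From end of November to end of 2025 is 31 days (400 left).
2026 has 365 days (35 left).
January has 31 days (4 left).
4 days into February → 4 February 2027.

4 February 2027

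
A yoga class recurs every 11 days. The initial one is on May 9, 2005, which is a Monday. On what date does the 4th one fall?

The 4th occurrence is 3 intervals after the first: 3 × 11 = 33 days after May 9, 2005.
May has 31 days — 22 days to the end of May leaves 11.
11 days into Jun → Jun 11, 2005.

Jun 11, 2005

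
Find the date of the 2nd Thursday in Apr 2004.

Apr 8, 2004

Apr 2004 begins on a Thursday, so the first Thursday is Apr 1.
The 2nd Thursday is 1 weeks later: 1 + 7 = 8.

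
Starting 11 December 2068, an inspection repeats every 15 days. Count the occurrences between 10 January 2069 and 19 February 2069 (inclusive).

3

Occurrences land 15·i days after 11 December 2068 for i = 0, 1, 2, …
10 January 2069 is 30 days after the start; 30 ÷ 15 = 2 remainder 0. First occurrence in the window: #3 on 10 January 2069 (2×15 = 30 days in).
19 February 2069 is 70 days after the start; 70 ÷ 15 = 4 remainder 10. Last occurrence in the window: #5 on 9 February 2069.
Occurrences #3 through #5: 3 in total.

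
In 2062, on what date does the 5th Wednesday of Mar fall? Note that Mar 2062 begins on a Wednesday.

Mar 29, 2062

Mar 2062 begins on a Wednesday, so the first Wednesday is Mar 1.
The 5th Wednesday is 4 weeks later: 1 + 28 = 29.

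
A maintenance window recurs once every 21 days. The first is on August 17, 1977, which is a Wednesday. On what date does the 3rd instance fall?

The 3rd occurrence is 2 intervals after the first: 2 × 21 = 42 days after August 17, 1977.
August has 31 days — 14 days to the end of August leaves 28.
28 days into September → September 28, 1977.

September 28, 1977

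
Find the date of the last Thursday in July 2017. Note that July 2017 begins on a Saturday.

27 July 2017

July 2017 begins on a Saturday, so the first Thursday is July 6 (5 days later).
July 2017 has 31 days. Adding weeks: 6, 13, 20, 27 — the last one ≤ 31 is the 27th.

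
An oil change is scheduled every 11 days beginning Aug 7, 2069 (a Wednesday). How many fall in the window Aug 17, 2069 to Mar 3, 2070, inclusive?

18

Occurrences land 11·i days after Aug 7, 2069 for i = 0, 1, 2, …
Aug 17, 2069 is 10 days after the start; 10 ÷ 11 = 0 remainder 10; since the remainder is 10, round up to i = 1. First occurrence in the window: #2 on Aug 18, 2069 (1×11 = 11 days in).
Mar 3, 2070 is 208 days after the start; 208 ÷ 11 = 18 remainder 10. Last occurrence in the window: #19 on Feb 21, 2070.
Occurrences #2 through #19: 18 in total.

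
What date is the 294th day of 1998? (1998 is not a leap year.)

January has 31 days (294 − 31 = 263 remain).
February has 28 days (263 − 28 = 235 remain).
March has 31 days (235 − 31 = 204 remain).
April has 30 days (204 − 30 = 174 remain).
May has 31 days (174 − 31 = 143 remain).
June has 30 days (143 − 30 = 113 remain).
July has 31 days (113 − 31 = 82 remain).
August has 31 days (82 − 31 = 51 remain).
September has 30 days (51 − 30 = 21 remain).
21 into October → October 21.

October 21, 1998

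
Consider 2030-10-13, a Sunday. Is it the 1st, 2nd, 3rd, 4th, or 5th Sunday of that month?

2nd

Day 13 falls in week ⌈13/7⌉ of the month.
Days 1–7 hold the 1st Sunday, 8–14 the 2nd, 15–21 the 3rd, 22–28 the 4th, 29–31 the 5th.
13 is in the range for the 2nd.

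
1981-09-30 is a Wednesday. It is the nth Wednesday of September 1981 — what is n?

5th

Day 30 falls in week ⌈30/7⌉ of the month.
Days 1–7 hold the 1st Wednesday, 8–14 the 2nd, 15–21 the 3rd, 22–28 the 4th, 29–31 the 5th.
30 is in the range for the 5th.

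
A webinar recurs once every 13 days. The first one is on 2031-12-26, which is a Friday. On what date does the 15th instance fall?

2032-06-25

The 15th occurrence is 14 intervals after the first: 14 × 13 = 182 days after 2031-12-26.
December has 31 days — 5 days to the end of December leaves 177.
January has 31 days (146 left).
February has 29 days (117 left).
March has 31 days (86 left).
April has 30 days (56 left).
May has 31 days (25 left).
25 days into June → 2032-06-25.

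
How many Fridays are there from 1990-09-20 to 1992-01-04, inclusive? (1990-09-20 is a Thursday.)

68

1990-09-20 is a Thursday; the first Friday on or after it is 1990-09-21 (1 day later).
From 1990-09-21 to 1992-01-04: 101 + 365 + 4 = 470 days (rest of 1990, 1991, to 1992-01-04 in 1992).
470 ÷ 7 = 67 full weeks with remainder 1, so 67 more Fridays after the first → 68.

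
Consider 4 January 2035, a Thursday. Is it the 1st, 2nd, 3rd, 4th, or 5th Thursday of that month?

1st

Day 4 falls in week ⌈4/7⌉ of the month.
Days 1–7 hold the 1st Thursday, 8–14 the 2nd, 15–21 the 3rd, 22–28 the 4th, 29–31 the 5th.
4 is in the range for the 1st.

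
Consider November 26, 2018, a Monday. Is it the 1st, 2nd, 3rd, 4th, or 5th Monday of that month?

Day 26 falls in week ⌈26/7⌉ of the month.
Days 1–7 hold the 1st Monday, 8–14 the 2nd, 15–21 the 3rd, 22–28 the 4th, 29–31 the 5th.
26 is in the range for the 4th.

4th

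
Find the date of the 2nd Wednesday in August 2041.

August 2041 begins on a Thursday, so the first Wednesday is August 7 (6 days later).
The 2nd Wednesday is 1 weeks later: 7 + 7 = 14.

14 August 2041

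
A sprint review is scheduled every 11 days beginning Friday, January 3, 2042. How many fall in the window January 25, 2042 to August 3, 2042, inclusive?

Occurrences land 11·i days after January 3, 2042 for i = 0, 1, 2, …
January 25, 2042 is 22 days after the start; 22 ÷ 11 = 2 remainder 0. First occurrence in the window: #3 on January 25, 2042 (2×11 = 22 days in).
August 3, 2042 is 212 days after the start; 212 ÷ 11 = 19 remainder 3. Last occurrence in the window: #20 on July 31, 2042.
Occurrences #3 through #20: 18 in total.

18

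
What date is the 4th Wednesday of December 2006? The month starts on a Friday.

December 2006 begins on a Friday, so the first Wednesday is December 6 (5 days later).
The 4th Wednesday is 3 weeks later: 6 + 21 = 27.

27 December 2006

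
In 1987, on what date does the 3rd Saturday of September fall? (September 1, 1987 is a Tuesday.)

September 1987 begins on a Tuesday, so the first Saturday is September 5 (4 days later).
The 3rd Saturday is 2 weeks later: 5 + 14 = 19.

19 September 1987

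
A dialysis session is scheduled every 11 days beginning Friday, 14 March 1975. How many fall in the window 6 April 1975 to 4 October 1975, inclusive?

Occurrences land 11·i days after 14 March 1975 for i = 0, 1, 2, …
6 April 1975 is 23 days after the start; 23 ÷ 11 = 2 remainder 1; since the remainder is 1, round up to i = 3. First occurrence in the window: #4 on 16 April 1975 (3×11 = 33 days in).
4 October 1975 is 204 days after the start; 204 ÷ 11 = 18 remainder 6. Last occurrence in the window: #19 on 28 September 1975.
Occurrences #4 through #19: 16 in total.

16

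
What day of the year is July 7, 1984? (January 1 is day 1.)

Days in months before July: 31 + 29 + 31 + 30 + 31 + 30 = 182.
Plus 7 days into July → day 189.

189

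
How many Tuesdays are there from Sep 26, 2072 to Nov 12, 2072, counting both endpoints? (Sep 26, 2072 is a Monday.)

Sep 26, 2072 is a Monday; the first Tuesday on or after it is Sep 27, 2072 (1 day later).
From Sep 27, 2072 to Nov 12, 2072: 3 + 31 + 12 = 46 days (rest of Sep, Oct, Nov).
46 ÷ 7 = 6 full weeks with remainder 4, so 6 more Tuesdays after the first → 7.

7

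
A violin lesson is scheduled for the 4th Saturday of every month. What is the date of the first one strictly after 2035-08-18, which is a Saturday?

August 2035 starts on a Wednesday; its first Saturday is the 4th, so the 4th Saturday is the 25th — 2035-08-25.
2035-08-25 is after 2035-08-18, so that is the next one.

2035-08-25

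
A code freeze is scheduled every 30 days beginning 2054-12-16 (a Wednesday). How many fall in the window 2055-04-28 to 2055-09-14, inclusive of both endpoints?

5

Occurrences land 30·i days after 2054-12-16 for i = 0, 1, 2, …
2055-04-28 is 133 days after the start; 133 ÷ 30 = 4 remainder 13; since the remainder is 13, round up to i = 5. First occurrence in the window: #6 on 2055-05-15 (5×30 = 150 days in).
2055-09-14 is 272 days after the start; 272 ÷ 30 = 9 remainder 2. Last occurrence in the window: #10 on 2055-09-12.
Occurrences #6 through #10: 5 in total.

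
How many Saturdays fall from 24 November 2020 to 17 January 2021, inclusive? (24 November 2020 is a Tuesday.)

24 November 2020 is a Tuesday; the first Saturday on or after it is 28 November 2020 (4 days later).
From 28 November 2020 to 17 January 2021: 2 + 31 + 17 = 50 days (rest of November, December, January).
50 ÷ 7 = 7 full weeks with remainder 1, so 7 more Saturdays after the first → 8.

8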